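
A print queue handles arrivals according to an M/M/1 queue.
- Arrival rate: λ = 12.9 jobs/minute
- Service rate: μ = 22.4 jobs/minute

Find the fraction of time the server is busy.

Server utilization: ρ = λ/μ
ρ = 12.9/22.4 = 0.5759
The server is busy 57.59% of the time.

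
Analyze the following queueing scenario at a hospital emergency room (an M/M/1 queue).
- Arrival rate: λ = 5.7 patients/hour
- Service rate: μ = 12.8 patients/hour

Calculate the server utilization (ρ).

Server utilization: ρ = λ/μ
ρ = 5.7/12.8 = 0.4453
The server is busy 44.53% of the time.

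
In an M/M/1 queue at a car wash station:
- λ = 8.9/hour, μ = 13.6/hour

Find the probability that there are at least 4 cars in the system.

ρ = λ/μ = 8.9/13.6 = 0.6544
P(N ≥ n) = ρⁿ
P(N ≥ 4) = 0.6544^4
P(N ≥ 4) = 0.1834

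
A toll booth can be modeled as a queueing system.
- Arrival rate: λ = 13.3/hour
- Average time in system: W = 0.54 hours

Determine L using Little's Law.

Little's Law: L = λW
L = 13.3 × 0.54 = 7.1820 vehicles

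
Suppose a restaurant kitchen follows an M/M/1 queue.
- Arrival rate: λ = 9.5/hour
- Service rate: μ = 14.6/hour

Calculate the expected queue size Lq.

ρ = λ/μ = 9.5/14.6 = 0.6507
For M/M/1: Lq = λ²/(μ(μ-λ))
Lq = 90.25/(14.6 × 5.10)
Lq = 1.2121 orders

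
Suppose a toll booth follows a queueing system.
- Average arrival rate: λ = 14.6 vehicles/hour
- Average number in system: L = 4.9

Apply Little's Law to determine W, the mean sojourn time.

Little's Law: L = λW, so W = L/λ
W = 4.9/14.6 = 0.3356 hours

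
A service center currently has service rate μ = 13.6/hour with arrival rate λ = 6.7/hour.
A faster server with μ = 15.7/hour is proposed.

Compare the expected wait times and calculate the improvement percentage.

System 1: ρ₁ = 6.7/13.6 = 0.4926, W₁ = 1/(13.6-6.7) = 0.1449
System 2: ρ₂ = 6.7/15.7 = 0.4268, W₂ = 1/(15.7-6.7) = 0.1111
Improvement: (W₁-W₂)/W₁ = (0.1449-0.1111)/0.1449 = 23.33%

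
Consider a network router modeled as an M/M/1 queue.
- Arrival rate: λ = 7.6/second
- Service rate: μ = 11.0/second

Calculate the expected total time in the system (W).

First, compute utilization: ρ = λ/μ = 7.6/11.0 = 0.6909
For M/M/1: W = 1/(μ-λ)
W = 1/(11.0-7.6) = 1/3.40
W = 0.2941 seconds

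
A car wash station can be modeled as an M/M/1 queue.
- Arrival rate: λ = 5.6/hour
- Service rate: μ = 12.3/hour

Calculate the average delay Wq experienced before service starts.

First, compute utilization: ρ = λ/μ = 5.6/12.3 = 0.4553
For M/M/1: Wq = λ/(μ(μ-λ))
Wq = 5.6/(12.3 × (12.3-5.6))
Wq = 5.6/(12.3 × 6.70)
Wq = 0.06795 hours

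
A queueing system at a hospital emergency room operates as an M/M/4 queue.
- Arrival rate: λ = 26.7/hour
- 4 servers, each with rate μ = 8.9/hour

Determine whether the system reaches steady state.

Stability requires ρ = λ/(cμ) < 1
ρ = 26.7/(4 × 8.9) = 26.7/35.60 = 0.7500
Since 0.7500 < 1, the system is STABLE.
The servers are busy 75.00% of the time.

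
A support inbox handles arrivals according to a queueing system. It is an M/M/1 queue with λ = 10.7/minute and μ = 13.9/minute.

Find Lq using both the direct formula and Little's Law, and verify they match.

Method 1 (direct): Lq = λ²/(μ(μ-λ)) = 114.49/(13.9 × 3.20) = 2.5740

Method 2 (Little's Law):
W = 1/(μ-λ) = 1/3.20 = 0.3125
Wq = W - 1/μ = 0.3125 - 0.07194 = 0.24056
Lq = λWq = 10.7 × 0.24056 = 2.5740 ✔ (matches Method 1)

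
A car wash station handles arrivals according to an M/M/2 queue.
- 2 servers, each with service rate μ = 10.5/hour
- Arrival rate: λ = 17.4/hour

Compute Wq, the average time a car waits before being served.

Traffic intensity: ρ = λ/(cμ) = 17.4/(2×10.5) = 0.8286
Since ρ = 0.8286 < 1, system is stable.
Offered load a = λ/μ = cρ = 17.4/10.5 = 1.6571
P₀ = [ Σₙ₌₀^1 aⁿ/n! + a^2/(2!(1-ρ)) ]⁻¹
Σ = a^0/0! + a^1/1! = 1.0000 + 1.6571 = 2.6571
a^2/(2!(1-ρ)) = 2.74612/(2 × 0.171429) = 8.0095
P₀ = 1/(2.6571 + 8.0095) = 0.09375
Lq = P₀·a^2·ρ / (2!(1-ρ)²) = 0.0937500 × 2.74612 × 0.828571 / (2 × 0.0293878) = 3.6293
Wq = Lq/λ = 3.6293/17.4 = 0.2086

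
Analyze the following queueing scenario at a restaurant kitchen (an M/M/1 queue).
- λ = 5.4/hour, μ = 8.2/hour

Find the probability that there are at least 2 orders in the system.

ρ = λ/μ = 5.4/8.2 = 0.65854
P(N ≥ n) = ρⁿ
P(N ≥ 2) = 0.65854^2
P(N ≥ 2) = 0.4337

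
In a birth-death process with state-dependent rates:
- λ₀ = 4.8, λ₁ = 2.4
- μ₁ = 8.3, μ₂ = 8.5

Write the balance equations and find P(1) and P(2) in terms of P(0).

Balance equations:
State 0: λ₀P₀ = μ₁P₁ → P₁ = (λ₀/μ₁)P₀ = (4.8/8.3)P₀ = 0.5783P₀
State 1: P₂ = (λ₀λ₁)/(μ₁μ₂)P₀ = (4.8×2.4)/(8.3×8.5)P₀ = 0.1633P₀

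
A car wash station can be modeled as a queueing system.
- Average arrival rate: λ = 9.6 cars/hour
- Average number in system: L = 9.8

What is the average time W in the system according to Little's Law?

Little's Law: L = λW, so W = L/λ
W = 9.8/9.6 = 1.0208 hours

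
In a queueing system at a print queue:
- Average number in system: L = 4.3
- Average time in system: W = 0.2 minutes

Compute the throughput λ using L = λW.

Little's Law: L = λW, so λ = L/W
λ = 4.3/0.2 = 21.5000 jobs/minute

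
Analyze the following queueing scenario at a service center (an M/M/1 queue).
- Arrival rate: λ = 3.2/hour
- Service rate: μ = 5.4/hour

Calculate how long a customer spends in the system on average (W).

First, compute utilization: ρ = λ/μ = 3.2/5.4 = 0.5926
For M/M/1: W = 1/(μ-λ)
W = 1/(5.4-3.2) = 1/2.20
W = 0.4545 hours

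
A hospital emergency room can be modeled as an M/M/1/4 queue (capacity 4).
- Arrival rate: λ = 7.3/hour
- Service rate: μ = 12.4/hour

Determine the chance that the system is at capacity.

ρ = λ/μ = 7.3/12.4 = 0.5887
P₀ = (1-ρ)/(1-ρ^(K+1)) = (1-0.5887)/(1-0.5887^5) = 0.4113/0.9293 = 0.4426
P_K = P₀×ρ^K = 0.4426 × 0.5887^4 = 0.4426 × 0.1201 = 0.05316
Blocking probability = 5.32%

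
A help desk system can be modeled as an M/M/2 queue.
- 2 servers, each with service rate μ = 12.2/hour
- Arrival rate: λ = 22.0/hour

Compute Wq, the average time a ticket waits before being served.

Traffic intensity: ρ = λ/(cμ) = 22.0/(2×12.2) = 0.9016
Since ρ = 0.9016 < 1, system is stable.
Offered load a = λ/μ = cρ = 22.0/12.2 = 1.8033
P₀ = [ Σₙ₌₀^1 aⁿ/n! + a^2/(2!(1-ρ)) ]⁻¹
Σ = a^0/0! + a^1/1! = 1.0000 + 1.8033 = 2.8033
a^2/(2!(1-ρ)) = 3.2518/(2 × 0.09836) = 16.5301
P₀ = 1/(2.8033 + 16.5301) = 0.05172
Lq = P₀·a^2·ρ / (2!(1-ρ)²) = 0.051724 × 3.2518 × 0.90164 / (2 × 0.0096748) = 7.8375
Wq = Lq/λ = 7.8375/22.0 = 0.3563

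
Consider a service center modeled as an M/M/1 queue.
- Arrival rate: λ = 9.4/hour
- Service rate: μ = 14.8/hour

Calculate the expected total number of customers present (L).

ρ = λ/μ = 9.4/14.8 = 0.6351
For M/M/1: L = λ/(μ-λ)
L = 9.4/(14.8-9.4) = 9.4/5.40
L = 1.7407 customers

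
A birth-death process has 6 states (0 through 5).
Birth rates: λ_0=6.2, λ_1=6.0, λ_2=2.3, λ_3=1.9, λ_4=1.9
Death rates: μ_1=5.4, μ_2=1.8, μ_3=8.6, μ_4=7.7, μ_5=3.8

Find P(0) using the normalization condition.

Ratios P(n)/P(0) = (λ₀···λₙ₋₁)/(μ₁···μₙ):
P(1)/P(0) = (6.2)/(5.4) = 1.1481
P(2)/P(0) = (6.2×6.0)/(5.4×1.8) = 3.8272
P(3)/P(0) = (6.2×6.0×2.3)/(5.4×1.8×8.6) = 1.0235
P(4)/P(0) = (6.2×6.0×2.3×1.9)/(5.4×1.8×8.6×7.7) = 0.2526
P(5)/P(0) = (6.2×6.0×2.3×1.9×1.9)/(5.4×1.8×8.6×7.7×3.8) = 0.1263

Normalization: ∑ P(n) = 1
P(0) × (1.0000 + 1.1481 + 3.8272 + 1.0235 + 0.2526 + 0.1263) = 1
P(0) × 7.3777 = 1
P(0) = 1/7.3777 = 0.1355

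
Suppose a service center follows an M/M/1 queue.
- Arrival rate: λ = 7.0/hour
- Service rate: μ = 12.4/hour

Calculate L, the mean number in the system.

ρ = λ/μ = 7.0/12.4 = 0.5645
For M/M/1: L = λ/(μ-λ)
L = 7.0/(12.4-7.0) = 7.0/5.40
L = 1.2963 customers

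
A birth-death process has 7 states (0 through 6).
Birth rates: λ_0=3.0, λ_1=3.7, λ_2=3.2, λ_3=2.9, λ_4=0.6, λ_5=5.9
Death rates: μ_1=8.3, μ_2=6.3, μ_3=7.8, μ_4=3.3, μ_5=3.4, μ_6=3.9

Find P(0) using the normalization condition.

Ratios P(n)/P(0) = (λ₀···λₙ₋₁)/(μ₁···μₙ):
P(1)/P(0) = (3.0)/(8.3) = 0.3614
P(2)/P(0) = (3.0×3.7)/(8.3×6.3) = 0.2123
P(3)/P(0) = (3.0×3.7×3.2)/(8.3×6.3×7.8) = 0.08709
P(4)/P(0) = (3.0×3.7×3.2×2.9)/(8.3×6.3×7.8×3.3) = 0.07653
P(5)/P(0) = (3.0×3.7×3.2×2.9×0.6)/(8.3×6.3×7.8×3.3×3.4) = 0.01351
P(6)/P(0) = (3.0×3.7×3.2×2.9×0.6×5.9)/(8.3×6.3×7.8×3.3×3.4×3.9) = 0.02043

Normalization: ∑ P(n) = 1
P(0) × (1.0000 + 0.3614 + 0.2123 + 0.08709 + 0.07653 + 0.01351 + 0.02043) = 1
P(0) × 1.7713 = 1
P(0) = 1/1.7713 = 0.5646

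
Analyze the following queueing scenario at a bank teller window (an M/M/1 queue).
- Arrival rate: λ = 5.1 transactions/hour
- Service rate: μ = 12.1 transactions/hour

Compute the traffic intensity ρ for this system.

Server utilization: ρ = λ/μ
ρ = 5.1/12.1 = 0.4215
The server is busy 42.15% of the time.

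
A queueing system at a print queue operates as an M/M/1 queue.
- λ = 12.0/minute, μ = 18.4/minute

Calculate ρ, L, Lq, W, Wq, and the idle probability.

Step 1: ρ = λ/μ = 12.0/18.4 = 0.6522
Step 2: L = λ/(μ-λ) = 12.0/6.40 = 1.8750
Step 3: Lq = λ²/(μ(μ-λ)) = 144.00/(18.4×6.40) = 1.2228
Step 4: W = 1/(μ-λ) = 1/6.40 = 0.15625
Step 5: Wq = λ/(μ(μ-λ)) = 12.0/(18.4×6.40) = 0.1019
Step 6: P(0) = 1-ρ = 0.3478
Verify: L = λW = 12.0×0.15625 = 1.8750 ✔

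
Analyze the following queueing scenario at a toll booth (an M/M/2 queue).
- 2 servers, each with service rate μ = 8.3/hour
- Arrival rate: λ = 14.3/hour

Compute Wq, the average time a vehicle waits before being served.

Traffic intensity: ρ = λ/(cμ) = 14.3/(2×8.3) = 0.8614
Since ρ = 0.8614 < 1, system is stable.
Offered load a = λ/μ = cρ = 14.3/8.3 = 1.7229
P₀ = [ Σₙ₌₀^1 aⁿ/n! + a^2/(2!(1-ρ)) ]⁻¹
Σ = a^0/0! + a^1/1! = 1.0000 + 1.7229 = 2.7229
a^2/(2!(1-ρ)) = 2.96836/(2 × 0.138554) = 10.7119
P₀ = 1/(2.7229 + 10.7119) = 0.07443
Lq = P₀·a^2·ρ / (2!(1-ρ)²) = 0.0744337 × 2.96836 × 0.861446 / (2 × 0.0191973) = 4.9573
Wq = Lq/λ = 4.9573/14.3 = 0.3467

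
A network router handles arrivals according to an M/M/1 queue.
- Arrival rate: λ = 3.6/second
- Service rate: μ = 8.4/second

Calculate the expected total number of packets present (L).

ρ = λ/μ = 3.6/8.4 = 0.4286
For M/M/1: L = λ/(μ-λ)
L = 3.6/(8.4-3.6) = 3.6/4.80
L = 0.7500 packets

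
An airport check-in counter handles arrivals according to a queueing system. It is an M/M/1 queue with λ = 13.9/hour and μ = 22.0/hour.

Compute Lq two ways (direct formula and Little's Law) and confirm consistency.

Method 1 (direct): Lq = λ²/(μ(μ-λ)) = 193.21/(22.0 × 8.10) = 1.0842

Method 2 (Little's Law):
W = 1/(μ-λ) = 1/8.10 = 0.12346
Wq = W - 1/μ = 0.12346 - 0.045455 = 0.07800
Lq = λWq = 13.9 × 0.07800 = 1.0842 ✔ (matches Method 1)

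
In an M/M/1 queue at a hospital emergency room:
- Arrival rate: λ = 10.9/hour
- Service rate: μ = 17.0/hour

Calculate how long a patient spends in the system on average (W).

First, compute utilization: ρ = λ/μ = 10.9/17.0 = 0.6412
For M/M/1: W = 1/(μ-λ)
W = 1/(17.0-10.9) = 1/6.10
W = 0.1639 hours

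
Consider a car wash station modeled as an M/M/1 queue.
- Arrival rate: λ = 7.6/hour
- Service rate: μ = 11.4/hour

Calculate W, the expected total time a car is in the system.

First, compute utilization: ρ = λ/μ = 7.6/11.4 = 0.6667
For M/M/1: W = 1/(μ-λ)
W = 1/(11.4-7.6) = 1/3.80
W = 0.2632 hours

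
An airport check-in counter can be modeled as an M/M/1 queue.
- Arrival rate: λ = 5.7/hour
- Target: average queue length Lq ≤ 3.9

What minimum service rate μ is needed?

For M/M/1: Lq = λ²/(μ(μ-λ))
Need Lq ≤ 3.9, i.e. μ(μ-λ) ≥ λ²/3.9
μ² - 5.7μ - 32.49/3.9 ≥ 0  →  μ² - 5.7μ - 8.33077 ≥ 0
Quadratic formula (positive root): μ = [λ + √(λ² + 4×8.33077)]/2
Discriminant: 32.49 + 4×8.33077 = 65.8131, √65.8131 = 8.11253
μ ≥ (5.7 + 8.11253)/2 = 6.9063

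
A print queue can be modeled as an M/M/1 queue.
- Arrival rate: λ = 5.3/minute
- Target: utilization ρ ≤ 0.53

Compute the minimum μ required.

ρ = λ/μ, so μ = λ/ρ
μ ≥ 5.3/0.53 = 10.0000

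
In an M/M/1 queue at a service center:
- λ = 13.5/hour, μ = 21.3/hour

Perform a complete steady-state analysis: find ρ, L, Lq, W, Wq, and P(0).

Step 1: ρ = λ/μ = 13.5/21.3 = 0.6338
Step 2: L = λ/(μ-λ) = 13.5/7.80 = 1.7308
Step 3: Lq = λ²/(μ(μ-λ)) = 182.25/(21.3×7.80) = 1.0970
Step 4: W = 1/(μ-λ) = 1/7.80 = 0.12821
Step 5: Wq = λ/(μ(μ-λ)) = 13.5/(21.3×7.80) = 0.08126
Step 6: P(0) = 1-ρ = 0.3662
Verify: L = λW = 13.5×0.12821 = 1.7308 ✔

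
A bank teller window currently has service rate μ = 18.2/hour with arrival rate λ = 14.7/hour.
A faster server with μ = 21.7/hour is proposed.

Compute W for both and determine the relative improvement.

System 1: ρ₁ = 14.7/18.2 = 0.8077, W₁ = 1/(18.2-14.7) = 0.28571
System 2: ρ₂ = 14.7/21.7 = 0.6774, W₂ = 1/(21.7-14.7) = 0.14286
Improvement: (W₁-W₂)/W₁ = (0.28571-0.14286)/0.28571 = 50.00%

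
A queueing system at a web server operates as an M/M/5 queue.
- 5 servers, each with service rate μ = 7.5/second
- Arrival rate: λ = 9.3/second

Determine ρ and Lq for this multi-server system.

Traffic intensity: ρ = λ/(cμ) = 9.3/(5×7.5) = 0.2480
Since ρ = 0.2480 < 1, system is stable.
Offered load a = λ/μ = cρ = 9.3/7.5 = 1.2400
P₀ = [ Σₙ₌₀^4 aⁿ/n! + a^5/(5!(1-ρ)) ]⁻¹
Σ = a^0/0! + a^1/1! + a^2/2! + a^3/3! + a^4/4! = 1.0000 + 1.2400 + 0.7688 + 0.3178 + 0.09851 = 3.4251
a^5/(5!(1-ρ)) = 2.9316/(120 × 0.7520) = 0.03249
P₀ = 1/(3.4251 + 0.03249) = 0.2892
Lq = P₀·a^5·ρ / (5!(1-ρ)²) = 0.28922 × 2.9316 × 0.24800 / (120 × 0.56550) = 0.003099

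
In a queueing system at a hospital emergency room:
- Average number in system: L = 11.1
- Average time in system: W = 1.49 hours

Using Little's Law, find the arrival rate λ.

Little's Law: L = λW, so λ = L/W
λ = 11.1/1.49 = 7.4497 patients/hour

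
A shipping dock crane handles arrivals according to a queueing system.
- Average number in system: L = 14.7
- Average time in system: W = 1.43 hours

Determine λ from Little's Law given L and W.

Little's Law: L = λW, so λ = L/W
λ = 14.7/1.43 = 10.2797 containers/hour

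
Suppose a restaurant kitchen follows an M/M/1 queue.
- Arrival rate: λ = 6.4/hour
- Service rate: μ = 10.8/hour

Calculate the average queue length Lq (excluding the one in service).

ρ = λ/μ = 6.4/10.8 = 0.5926
For M/M/1: Lq = λ²/(μ(μ-λ))
Lq = 40.96/(10.8 × 4.40)
Lq = 0.8620 orders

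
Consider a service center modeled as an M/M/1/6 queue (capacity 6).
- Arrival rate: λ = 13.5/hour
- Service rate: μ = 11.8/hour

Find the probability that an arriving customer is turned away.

ρ = λ/μ = 13.5/11.8 = 1.14407
P₀ = (1-ρ)/(1-ρ^(K+1)) = (1-1.14407)/(1-1.14407^7) = -0.14407/-1.5655 = 0.09203
P_K = P₀×ρ^K = 0.09203 × 1.14407^6 = 0.09203 × 2.2424 = 0.2064
Blocking probability = 20.64%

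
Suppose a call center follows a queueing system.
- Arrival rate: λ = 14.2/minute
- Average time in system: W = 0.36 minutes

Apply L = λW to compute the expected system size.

Little's Law: L = λW
L = 14.2 × 0.36 = 5.1120 calls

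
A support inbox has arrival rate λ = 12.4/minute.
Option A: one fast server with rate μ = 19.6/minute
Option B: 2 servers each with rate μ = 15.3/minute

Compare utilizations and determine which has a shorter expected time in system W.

Option A: single server μ = 19.6 (M/M/1)
  ρ_A = 12.4/19.6 = 0.6327
  W_A = 1/(μ-λ) = 1/(19.6-12.4) = 1/7.20 = 0.1389

Option B: 2 servers μ = 15.3 (M/M/2)
  ρ_B = λ/(cμ) = 12.4/(2×15.3) = 0.4052
  Offered load a = λ/μ = cρ = 12.4/15.3 = 0.8105
  P₀ = [ Σₙ₌₀^1 aⁿ/n! + a^2/(2!(1-ρ)) ]⁻¹
  Σ = a^0/0! + a^1/1! = 1.0000 + 0.8105 = 1.8105
  a^2/(2!(1-ρ)) = 0.65684/(2 × 0.59477) = 0.5522
  P₀ = 1/(1.81046 + 0.552180) = 0.4233
  Lq = P₀·a^2·ρ / (2!(1-ρ)²) = 0.4233 × 0.6568 × 0.4052 / (2 × 0.3538) = 0.1592
  Wq_B = Lq/λ = 0.1592/12.4 = 0.01284
  W_B = Wq_B + 1/μ = 0.01284 + 0.06536 = 0.07820

Since W_B = 0.07820 < W_A = 0.1389, Option B (multiple servers) has the shorter time in system.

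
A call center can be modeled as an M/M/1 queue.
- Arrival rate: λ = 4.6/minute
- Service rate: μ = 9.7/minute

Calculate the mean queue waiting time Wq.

First, compute utilization: ρ = λ/μ = 4.6/9.7 = 0.4742
For M/M/1: Wq = λ/(μ(μ-λ))
Wq = 4.6/(9.7 × (9.7-4.6))
Wq = 4.6/(9.7 × 5.10)
Wq = 0.09299 minutes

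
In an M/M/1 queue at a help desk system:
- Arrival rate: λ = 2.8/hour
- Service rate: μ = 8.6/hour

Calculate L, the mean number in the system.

ρ = λ/μ = 2.8/8.6 = 0.3256
For M/M/1: L = λ/(μ-λ)
L = 2.8/(8.6-2.8) = 2.8/5.80
L = 0.4828 tickets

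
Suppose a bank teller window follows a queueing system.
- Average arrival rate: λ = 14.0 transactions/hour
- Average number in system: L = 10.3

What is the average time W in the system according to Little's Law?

Little's Law: L = λW, so W = L/λ
W = 10.3/14.0 = 0.7357 hours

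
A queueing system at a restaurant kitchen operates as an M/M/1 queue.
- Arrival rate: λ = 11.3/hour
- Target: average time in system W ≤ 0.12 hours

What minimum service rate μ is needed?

For M/M/1: W = 1/(μ-λ)
Need W ≤ 0.12, so 1/(μ-λ) ≤ 0.12
μ - λ ≥ 1/0.12 = 8.3333
μ ≥ 11.3 + 8.3333 = 19.6333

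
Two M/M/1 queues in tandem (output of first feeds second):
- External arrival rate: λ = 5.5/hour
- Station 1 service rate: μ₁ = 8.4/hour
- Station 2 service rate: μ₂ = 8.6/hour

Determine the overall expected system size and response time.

By Jackson's theorem, each station behaves as independent M/M/1.
Station 1: ρ₁ = 5.5/8.4 = 0.6548, L₁ = ρ₁/(1-ρ₁) = λ/(μ₁-λ) = 5.5/2.90 = 1.89655
Station 2: ρ₂ = 5.5/8.6 = 0.6395, L₂ = ρ₂/(1-ρ₂) = λ/(μ₂-λ) = 5.5/3.10 = 1.77419
Total: L = L₁ + L₂ = 1.89655 + 1.77419 = 3.6707
W = L/λ = 3.6707/5.5 = 0.6674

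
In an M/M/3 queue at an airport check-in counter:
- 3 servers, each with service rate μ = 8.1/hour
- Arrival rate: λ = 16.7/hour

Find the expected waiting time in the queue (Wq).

Traffic intensity: ρ = λ/(cμ) = 16.7/(3×8.1) = 0.6872
Since ρ = 0.6872 < 1, system is stable.
Offered load a = λ/μ = cρ = 16.7/8.1 = 2.0617
P₀ = [ Σₙ₌₀^2 aⁿ/n! + a^3/(3!(1-ρ)) ]⁻¹
Σ = a^0/0! + a^1/1! + a^2/2! = 1.0000 + 2.0617 + 2.1254 = 5.1871
a^3/(3!(1-ρ)) = 8.76384/(6 × 0.312757) = 4.6702
P₀ = 1/(5.1871 + 4.6702) = 0.1014
Lq = P₀·a^3·ρ / (3!(1-ρ)²) = 0.10145 × 8.7638 × 0.68724 / (6 × 0.097817) = 1.0411
Wq = Lq/λ = 1.0411/16.7 = 0.06234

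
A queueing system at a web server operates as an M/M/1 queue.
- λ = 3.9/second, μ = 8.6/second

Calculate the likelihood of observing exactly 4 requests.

ρ = λ/μ = 3.9/8.6 = 0.45349
P(n) = (1-ρ)ρⁿ
P(4) = (1-0.45349) × 0.45349^4
P(4) = 0.5465 × 0.04229
P(4) = 0.02311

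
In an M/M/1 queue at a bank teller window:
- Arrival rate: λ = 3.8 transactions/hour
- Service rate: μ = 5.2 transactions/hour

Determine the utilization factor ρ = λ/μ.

Server utilization: ρ = λ/μ
ρ = 3.8/5.2 = 0.7308
The server is busy 73.08% of the time.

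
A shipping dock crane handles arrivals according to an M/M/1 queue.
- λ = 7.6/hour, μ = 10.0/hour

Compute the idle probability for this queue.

ρ = λ/μ = 7.6/10.0 = 0.7600
P(0) = 1 - ρ = 1 - 0.7600 = 0.2400
The server is idle 24.00% of the time.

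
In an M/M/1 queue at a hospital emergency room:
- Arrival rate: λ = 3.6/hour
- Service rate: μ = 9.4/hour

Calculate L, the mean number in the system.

ρ = λ/μ = 3.6/9.4 = 0.3830
For M/M/1: L = λ/(μ-λ)
L = 3.6/(9.4-3.6) = 3.6/5.80
L = 0.6207 patients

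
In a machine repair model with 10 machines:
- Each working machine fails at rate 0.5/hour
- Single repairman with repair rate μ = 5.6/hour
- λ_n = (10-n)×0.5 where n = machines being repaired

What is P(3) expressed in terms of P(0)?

P(3)/P(0) = ∏_{i=0}^{3-1} λ_i/μ_{i+1}
= (10-0)×0.5/5.6 × (10-1)×0.5/5.6 × (10-2)×0.5/5.6
= 0.5125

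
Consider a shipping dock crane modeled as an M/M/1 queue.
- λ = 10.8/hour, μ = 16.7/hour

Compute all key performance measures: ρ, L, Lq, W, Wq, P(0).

Step 1: ρ = λ/μ = 10.8/16.7 = 0.6467
Step 2: L = λ/(μ-λ) = 10.8/5.90 = 1.8305
Step 3: Lq = λ²/(μ(μ-λ)) = 116.64/(16.7×5.90) = 1.1838
Step 4: W = 1/(μ-λ) = 1/5.90 = 0.16949
Step 5: Wq = λ/(μ(μ-λ)) = 10.8/(16.7×5.90) = 0.1096
Step 6: P(0) = 1-ρ = 0.3533
Verify: L = λW = 10.8×0.16949 = 1.8305 ✔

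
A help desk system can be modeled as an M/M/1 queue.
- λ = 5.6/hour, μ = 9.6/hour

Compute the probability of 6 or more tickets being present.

ρ = λ/μ = 5.6/9.6 = 0.58333
P(N ≥ n) = ρⁿ
P(N ≥ 6) = 0.58333^6
P(N ≥ 6) = 0.03940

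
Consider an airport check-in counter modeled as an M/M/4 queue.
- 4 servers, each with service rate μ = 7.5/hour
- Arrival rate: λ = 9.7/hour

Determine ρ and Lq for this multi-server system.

Traffic intensity: ρ = λ/(cμ) = 9.7/(4×7.5) = 0.3233
Since ρ = 0.3233 < 1, system is stable.
Offered load a = λ/μ = cρ = 9.7/7.5 = 1.2933
P₀ = [ Σₙ₌₀^3 aⁿ/n! + a^4/(4!(1-ρ)) ]⁻¹
Σ = a^0/0! + a^1/1! + a^2/2! + a^3/3! = 1.0000 + 1.2933 + 0.8364 + 0.3606 = 3.4903
a^4/(4!(1-ρ)) = 2.7980/(24 × 0.6767) = 0.1723
P₀ = 1/(3.4903 + 0.1723) = 0.2730
Lq = P₀·a^4·ρ / (4!(1-ρ)²) = 0.27303 × 2.7980 × 0.32333 / (24 × 0.45788) = 0.02248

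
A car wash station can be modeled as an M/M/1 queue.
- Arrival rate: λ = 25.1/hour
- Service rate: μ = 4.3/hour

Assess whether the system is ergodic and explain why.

Stability requires ρ = λ/(cμ) < 1
ρ = 25.1/(1 × 4.3) = 25.1/4.30 = 5.8372
Since 5.8372 ≥ 1, the system is UNSTABLE.
Queue grows without bound. Need μ > λ = 25.1.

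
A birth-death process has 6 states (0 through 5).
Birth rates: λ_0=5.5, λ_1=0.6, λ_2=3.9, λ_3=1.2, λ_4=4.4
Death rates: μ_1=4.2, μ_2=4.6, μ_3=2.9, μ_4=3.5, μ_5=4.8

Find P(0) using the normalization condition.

Ratios P(n)/P(0) = (λ₀···λₙ₋₁)/(μ₁···μₙ):
P(1)/P(0) = (5.5)/(4.2) = 1.3095
P(2)/P(0) = (5.5×0.6)/(4.2×4.6) = 0.17081
P(3)/P(0) = (5.5×0.6×3.9)/(4.2×4.6×2.9) = 0.22971
P(4)/P(0) = (5.5×0.6×3.9×1.2)/(4.2×4.6×2.9×3.5) = 0.078757
P(5)/P(0) = (5.5×0.6×3.9×1.2×4.4)/(4.2×4.6×2.9×3.5×4.8) = 0.072193

Normalization: ∑ P(n) = 1
P(0) × (1.0000 + 1.3095 + 0.17081 + 0.22971 + 0.078757 + 0.072193) = 1
P(0) × 2.8610 = 1
P(0) = 1/2.8610 = 0.3495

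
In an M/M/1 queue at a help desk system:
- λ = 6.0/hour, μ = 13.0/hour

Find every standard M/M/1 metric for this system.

Step 1: ρ = λ/μ = 6.0/13.0 = 0.4615
Step 2: L = λ/(μ-λ) = 6.0/7.00 = 0.8571
Step 3: Lq = λ²/(μ(μ-λ)) = 36.00/(13.0×7.00) = 0.3956
Step 4: W = 1/(μ-λ) = 1/7.00 = 0.142857
Step 5: Wq = λ/(μ(μ-λ)) = 6.0/(13.0×7.00) = 0.06593
Step 6: P(0) = 1-ρ = 0.5385
Verify: L = λW = 6.0×0.142857 = 0.8571 ✔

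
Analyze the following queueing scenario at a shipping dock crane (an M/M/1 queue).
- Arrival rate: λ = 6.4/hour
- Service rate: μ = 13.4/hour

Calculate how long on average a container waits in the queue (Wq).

First, compute utilization: ρ = λ/μ = 6.4/13.4 = 0.4776
For M/M/1: Wq = λ/(μ(μ-λ))
Wq = 6.4/(13.4 × (13.4-6.4))
Wq = 6.4/(13.4 × 7.00)
Wq = 0.06823 hours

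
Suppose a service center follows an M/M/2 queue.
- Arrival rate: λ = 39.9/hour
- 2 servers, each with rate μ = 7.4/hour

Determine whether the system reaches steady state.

Stability requires ρ = λ/(cμ) < 1
ρ = 39.9/(2 × 7.4) = 39.9/14.80 = 2.6959
Since 2.6959 ≥ 1, the system is UNSTABLE.
Need c > λ/μ = 39.9/7.4 = 5.39.
Minimum servers needed: c = 6.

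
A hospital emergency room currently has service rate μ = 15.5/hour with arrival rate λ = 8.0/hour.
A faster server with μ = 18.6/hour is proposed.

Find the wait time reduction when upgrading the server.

System 1: ρ₁ = 8.0/15.5 = 0.5161, W₁ = 1/(15.5-8.0) = 0.133333
System 2: ρ₂ = 8.0/18.6 = 0.4301, W₂ = 1/(18.6-8.0) = 0.0943396
Improvement: (W₁-W₂)/W₁ = (0.133333-0.0943396)/0.133333 = 29.25%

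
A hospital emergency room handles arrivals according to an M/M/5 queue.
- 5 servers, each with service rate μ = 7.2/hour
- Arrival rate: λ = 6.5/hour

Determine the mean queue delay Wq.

Traffic intensity: ρ = λ/(cμ) = 6.5/(5×7.2) = 0.1806
Since ρ = 0.1806 < 1, system is stable.
Offered load a = λ/μ = cρ = 6.5/7.2 = 0.9028
P₀ = [ Σₙ₌₀^4 aⁿ/n! + a^5/(5!(1-ρ)) ]⁻¹
Σ = a^0/0! + a^1/1! + a^2/2! + a^3/3! + a^4/4! = 1.0000 + 0.9028 + 0.4075 + 0.1226 + 0.02768 = 2.4606
a^5/(5!(1-ρ)) = 0.59966/(120 × 0.81944) = 0.006098
P₀ = 1/(2.4606 + 0.006098) = 0.4054
Lq = P₀·a^5·ρ / (5!(1-ρ)²) = 0.40540 × 0.59966 × 0.18056 / (120 × 0.67149) = 0.0005447
Wq = Lq/λ = 0.0005447/6.5 = 0.00008380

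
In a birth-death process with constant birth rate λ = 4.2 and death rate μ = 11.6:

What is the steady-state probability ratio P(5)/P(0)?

For constant rates: P(n)/P(0) = (λ/μ)^n
P(5)/P(0) = (4.2/11.6)^5 = 0.36207^5 = 0.006222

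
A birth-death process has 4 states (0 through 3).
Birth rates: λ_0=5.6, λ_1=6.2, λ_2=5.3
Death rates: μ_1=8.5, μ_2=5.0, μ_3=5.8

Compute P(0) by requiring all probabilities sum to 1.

Ratios P(n)/P(0) = (λ₀···λₙ₋₁)/(μ₁···μₙ):
P(1)/P(0) = (5.6)/(8.5) = 0.65882
P(2)/P(0) = (5.6×6.2)/(8.5×5.0) = 0.81694
P(3)/P(0) = (5.6×6.2×5.3)/(8.5×5.0×5.8) = 0.74652

Normalization: ∑ P(n) = 1
P(0) × (1.0000 + 0.65882 + 0.81694 + 0.74652) = 1
P(0) × 3.2223 = 1
P(0) = 1/3.2223 = 0.3103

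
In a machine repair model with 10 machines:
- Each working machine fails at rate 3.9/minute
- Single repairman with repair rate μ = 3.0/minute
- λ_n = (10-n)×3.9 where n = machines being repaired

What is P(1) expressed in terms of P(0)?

P(1)/P(0) = ∏_{i=0}^{1-1} λ_i/μ_{i+1}
= (10-0)×3.9/3.0
= 13.0000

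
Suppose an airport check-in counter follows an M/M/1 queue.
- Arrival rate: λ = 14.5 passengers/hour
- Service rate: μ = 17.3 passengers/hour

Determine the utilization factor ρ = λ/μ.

Server utilization: ρ = λ/μ
ρ = 14.5/17.3 = 0.8382
The server is busy 83.82% of the time.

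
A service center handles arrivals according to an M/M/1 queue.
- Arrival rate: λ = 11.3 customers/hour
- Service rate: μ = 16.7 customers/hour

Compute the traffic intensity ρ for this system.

Server utilization: ρ = λ/μ
ρ = 11.3/16.7 = 0.6766
The server is busy 67.66% of the time.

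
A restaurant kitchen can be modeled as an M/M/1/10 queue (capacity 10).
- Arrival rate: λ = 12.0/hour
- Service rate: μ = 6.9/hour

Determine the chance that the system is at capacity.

ρ = λ/μ = 12.0/6.9 = 1.7391
P₀ = (1-ρ)/(1-ρ^(K+1)) = (1-1.7391)/(1-1.7391^11) = -0.7391/-439.1190 = 0.001683
P_K = P₀×ρ^K = 0.00168314 × 1.7391^10 = 0.00168314 × 253.0728 = 0.4260
Blocking probability = 42.60%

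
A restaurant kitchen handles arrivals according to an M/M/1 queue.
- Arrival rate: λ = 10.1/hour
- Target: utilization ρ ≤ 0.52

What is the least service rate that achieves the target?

ρ = λ/μ, so μ = λ/ρ
μ ≥ 10.1/0.52 = 19.4231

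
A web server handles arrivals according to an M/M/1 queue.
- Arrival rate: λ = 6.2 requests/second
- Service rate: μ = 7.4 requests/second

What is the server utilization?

Server utilization: ρ = λ/μ
ρ = 6.2/7.4 = 0.8378
The server is busy 83.78% of the time.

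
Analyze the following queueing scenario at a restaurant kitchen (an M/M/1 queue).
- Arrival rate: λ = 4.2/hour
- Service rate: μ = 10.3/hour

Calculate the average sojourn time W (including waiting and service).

First, compute utilization: ρ = λ/μ = 4.2/10.3 = 0.4078
For M/M/1: W = 1/(μ-λ)
W = 1/(10.3-4.2) = 1/6.10
W = 0.1639 hours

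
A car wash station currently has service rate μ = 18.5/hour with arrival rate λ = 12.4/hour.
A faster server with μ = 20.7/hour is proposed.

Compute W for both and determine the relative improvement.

System 1: ρ₁ = 12.4/18.5 = 0.6703, W₁ = 1/(18.5-12.4) = 0.16393
System 2: ρ₂ = 12.4/20.7 = 0.5990, W₂ = 1/(20.7-12.4) = 0.12048
Improvement: (W₁-W₂)/W₁ = (0.16393-0.12048)/0.16393 = 26.51%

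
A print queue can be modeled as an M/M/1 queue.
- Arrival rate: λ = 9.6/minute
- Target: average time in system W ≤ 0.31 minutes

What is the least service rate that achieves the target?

For M/M/1: W = 1/(μ-λ)
Need W ≤ 0.31, so 1/(μ-λ) ≤ 0.31
μ - λ ≥ 1/0.31 = 3.2258
μ ≥ 9.6 + 3.2258 = 12.8258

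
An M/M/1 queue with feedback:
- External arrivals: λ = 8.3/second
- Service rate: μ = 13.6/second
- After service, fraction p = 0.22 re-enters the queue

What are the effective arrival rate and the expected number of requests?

Effective arrival rate: λ_eff = λ/(1-p) = 8.3/(1-0.22) = 8.3/0.78 = 10.6410
ρ = λ_eff/μ = 10.6410/13.6 = 0.78243
L = ρ/(1-ρ) = 0.78243/(1-0.78243) = 3.5962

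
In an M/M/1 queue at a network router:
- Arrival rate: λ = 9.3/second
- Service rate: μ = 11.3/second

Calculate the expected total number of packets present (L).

ρ = λ/μ = 9.3/11.3 = 0.8230
For M/M/1: L = λ/(μ-λ)
L = 9.3/(11.3-9.3) = 9.3/2.00
L = 4.6500 packets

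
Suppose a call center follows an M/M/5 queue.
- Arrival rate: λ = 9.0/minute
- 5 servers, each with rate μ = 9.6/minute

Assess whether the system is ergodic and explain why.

Stability requires ρ = λ/(cμ) < 1
ρ = 9.0/(5 × 9.6) = 9.0/48.00 = 0.1875
Since 0.1875 < 1, the system is STABLE.
The servers are busy 18.75% of the time.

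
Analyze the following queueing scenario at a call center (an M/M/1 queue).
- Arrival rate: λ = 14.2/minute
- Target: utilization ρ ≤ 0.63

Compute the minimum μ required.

ρ = λ/μ, so μ = λ/ρ
μ ≥ 14.2/0.63 = 22.5397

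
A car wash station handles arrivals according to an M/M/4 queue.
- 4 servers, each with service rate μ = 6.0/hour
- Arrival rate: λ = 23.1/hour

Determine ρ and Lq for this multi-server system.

Traffic intensity: ρ = λ/(cμ) = 23.1/(4×6.0) = 0.9625
Since ρ = 0.9625 < 1, system is stable.
Offered load a = λ/μ = cρ = 23.1/6.0 = 3.8500
P₀ = [ Σₙ₌₀^3 aⁿ/n! + a^4/(4!(1-ρ)) ]⁻¹
Σ = a^0/0! + a^1/1! + a^2/2! + a^3/3! = 1.0000 + 3.8500 + 7.4113 + 9.5111 = 21.7724
a^4/(4!(1-ρ)) = 219.7065/(24 × 0.03750) = 244.1183
P₀ = 1/(21.7724 + 244.1183) = 0.003761
Lq = P₀·a^4·ρ / (4!(1-ρ)²) = 0.003760944 × 219.7065 × 0.9625000 / (24 × 0.001406250) = 23.5650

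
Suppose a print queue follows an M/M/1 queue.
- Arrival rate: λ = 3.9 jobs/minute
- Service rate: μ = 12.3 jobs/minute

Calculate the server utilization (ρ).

Server utilization: ρ = λ/μ
ρ = 3.9/12.3 = 0.3171
The server is busy 31.71% of the time.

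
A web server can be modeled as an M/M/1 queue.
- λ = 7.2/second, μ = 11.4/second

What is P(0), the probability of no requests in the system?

ρ = λ/μ = 7.2/11.4 = 0.6316
P(0) = 1 - ρ = 1 - 0.6316 = 0.3684
The server is idle 36.84% of the time.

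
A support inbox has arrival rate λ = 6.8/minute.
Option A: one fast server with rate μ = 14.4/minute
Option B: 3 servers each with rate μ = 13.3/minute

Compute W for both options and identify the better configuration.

Option A: single server μ = 14.4 (M/M/1)
  ρ_A = 6.8/14.4 = 0.4722
  W_A = 1/(μ-λ) = 1/(14.4-6.8) = 1/7.60 = 0.1316

Option B: 3 servers μ = 13.3 (M/M/3)
  ρ_B = λ/(cμ) = 6.8/(3×13.3) = 0.1704
  Offered load a = λ/μ = cρ = 6.8/13.3 = 0.5113
  P₀ = [ Σₙ₌₀^2 aⁿ/n! + a^3/(3!(1-ρ)) ]⁻¹
  Σ = a^0/0! + a^1/1! + a^2/2! = 1.0000 + 0.5113 + 0.1307 = 1.6420
  a^3/(3!(1-ρ)) = 0.13365/(6 × 0.82957) = 0.02685
  P₀ = 1/(1.6420 + 0.02685) = 0.5992
  Lq = P₀·a^3·ρ / (3!(1-ρ)²) = 0.599221 × 0.133651 × 0.170426 / (6 × 0.688193) = 0.003305
  Wq_B = Lq/λ = 0.0033055/6.8 = 0.00048610
  W_B = Wq_B + 1/μ = 0.00048610 + 0.075188 = 0.07567

Since W_B = 0.07567 < W_A = 0.1316, Option B (multiple servers) has the shorter time in system.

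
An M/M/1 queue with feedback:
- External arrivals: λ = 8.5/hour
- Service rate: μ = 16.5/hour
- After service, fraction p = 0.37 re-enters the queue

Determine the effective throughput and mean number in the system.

Effective arrival rate: λ_eff = λ/(1-p) = 8.5/(1-0.37) = 8.5/0.63 = 13.4921
ρ = λ_eff/μ = 13.4921/16.5 = 0.8177
L = ρ/(1-ρ) = 0.8177/(1-0.8177) = 4.4855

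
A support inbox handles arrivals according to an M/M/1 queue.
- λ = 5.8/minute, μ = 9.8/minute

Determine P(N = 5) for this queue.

ρ = λ/μ = 5.8/9.8 = 0.59184
P(n) = (1-ρ)ρⁿ
P(5) = (1-0.59184) × 0.59184^5
P(5) = 0.4082 × 0.07261
P(5) = 0.02964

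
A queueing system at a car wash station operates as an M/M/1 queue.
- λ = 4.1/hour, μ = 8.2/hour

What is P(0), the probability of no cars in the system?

ρ = λ/μ = 4.1/8.2 = 0.5000
P(0) = 1 - ρ = 1 - 0.5000 = 0.5000
The server is idle 50.00% of the time.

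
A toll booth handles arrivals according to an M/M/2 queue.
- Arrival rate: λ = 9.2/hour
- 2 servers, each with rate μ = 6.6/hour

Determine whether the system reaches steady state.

Stability requires ρ = λ/(cμ) < 1
ρ = 9.2/(2 × 6.6) = 9.2/13.20 = 0.6970
Since 0.6970 < 1, the system is STABLE.
The servers are busy 69.70% of the time.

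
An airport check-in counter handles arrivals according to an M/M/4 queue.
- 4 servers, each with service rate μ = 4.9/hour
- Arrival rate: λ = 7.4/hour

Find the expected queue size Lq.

Traffic intensity: ρ = λ/(cμ) = 7.4/(4×4.9) = 0.3776
Since ρ = 0.3776 < 1, system is stable.
Offered load a = λ/μ = cρ = 7.4/4.9 = 1.5102
P₀ = [ Σₙ₌₀^3 aⁿ/n! + a^4/(4!(1-ρ)) ]⁻¹
Σ = a^0/0! + a^1/1! + a^2/2! + a^3/3! = 1.00000 + 1.51020 + 1.14036 + 0.574058 = 4.2246
a^4/(4!(1-ρ)) = 5.2017/(24 × 0.6224) = 0.3482
P₀ = 1/(4.2246 + 0.3482) = 0.2187
Lq = P₀·a^4·ρ / (4!(1-ρ)²) = 0.21868 × 5.2017 × 0.37755 / (24 × 0.38744) = 0.04619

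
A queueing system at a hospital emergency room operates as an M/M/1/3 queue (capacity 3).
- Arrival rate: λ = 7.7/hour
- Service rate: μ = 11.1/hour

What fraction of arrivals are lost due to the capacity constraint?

ρ = λ/μ = 7.7/11.1 = 0.6937
P₀ = (1-ρ)/(1-ρ^(K+1)) = (1-0.6937)/(1-0.6937^4) = 0.3063/0.7684 = 0.3986
P_K = P₀×ρ^K = 0.3986 × 0.6937^3 = 0.3986 × 0.3338 = 0.1331
Blocking probability = 13.31%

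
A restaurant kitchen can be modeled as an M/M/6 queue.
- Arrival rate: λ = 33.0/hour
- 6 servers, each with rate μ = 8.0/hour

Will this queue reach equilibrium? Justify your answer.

Stability requires ρ = λ/(cμ) < 1
ρ = 33.0/(6 × 8.0) = 33.0/48.00 = 0.6875
Since 0.6875 < 1, the system is STABLE.
The servers are busy 68.75% of the time.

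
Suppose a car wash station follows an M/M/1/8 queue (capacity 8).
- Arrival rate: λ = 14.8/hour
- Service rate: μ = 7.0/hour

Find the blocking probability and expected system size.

ρ = λ/μ = 14.8/7.0 = 2.1143
P₀ = (1-ρ)/(1-ρ^(K+1)) = (1-2.1143)/(1-2.1143^9) = -1.1143/-843.3052 = 0.001321
P_K = P₀×ρ^K = 0.00132135 × 2.1143^8 = 0.00132135 × 399.3309 = 0.5277
Blocking probability P_8 = 0.5277 (52.77%)
L = ρ[1 - (K+1)ρ^K + Kρ^(K+1)] / [(1-ρ)(1-ρ^(K+1))]
L = 2.1143 × (1 - 9×399.3309 + 8×844.3052) / ((1 - 2.1143) × (1 - 844.3052)) = 7.1132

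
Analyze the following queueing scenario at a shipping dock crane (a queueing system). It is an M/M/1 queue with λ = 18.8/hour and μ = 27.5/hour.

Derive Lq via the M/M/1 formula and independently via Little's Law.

Method 1 (direct): Lq = λ²/(μ(μ-λ)) = 353.44/(27.5 × 8.70) = 1.4773

Method 2 (Little's Law):
W = 1/(μ-λ) = 1/8.70 = 0.11494
Wq = W - 1/μ = 0.11494 - 0.036364 = 0.07858
Lq = λWq = 18.8 × 0.07858 = 1.4773 ✔ (matches Method 1)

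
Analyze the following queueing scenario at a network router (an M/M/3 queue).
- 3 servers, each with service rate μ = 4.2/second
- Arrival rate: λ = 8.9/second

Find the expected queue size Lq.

Traffic intensity: ρ = λ/(cμ) = 8.9/(3×4.2) = 0.7063
Since ρ = 0.7063 < 1, system is stable.
Offered load a = λ/μ = cρ = 8.9/4.2 = 2.1190
P₀ = [ Σₙ₌₀^2 aⁿ/n! + a^3/(3!(1-ρ)) ]⁻¹
Σ = a^0/0! + a^1/1! + a^2/2! = 1.0000 + 2.1190 + 2.2452 = 5.3642
a^3/(3!(1-ρ)) = 9.5153/(6 × 0.29365) = 5.4006
P₀ = 1/(5.3642 + 5.4006) = 0.09290
Lq = P₀·a^3·ρ / (3!(1-ρ)²) = 0.09290 × 9.5153 × 0.7063 / (6 × 0.08623) = 1.2068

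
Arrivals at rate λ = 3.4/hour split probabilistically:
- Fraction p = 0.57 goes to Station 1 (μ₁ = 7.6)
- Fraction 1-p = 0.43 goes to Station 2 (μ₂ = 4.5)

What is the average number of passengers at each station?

Effective rates: λ₁ = 3.4×0.57 = 1.938, λ₂ = 3.4×0.43 = 1.462
Station 1: ρ₁ = 1.938/7.6 = 0.2550, L₁ = ρ₁/(1-ρ₁) = 0.2550/(1-0.2550) = 0.3423
Station 2: ρ₂ = 1.462/4.5 = 0.32489, L₂ = ρ₂/(1-ρ₂) = 0.32489/(1-0.32489) = 0.4812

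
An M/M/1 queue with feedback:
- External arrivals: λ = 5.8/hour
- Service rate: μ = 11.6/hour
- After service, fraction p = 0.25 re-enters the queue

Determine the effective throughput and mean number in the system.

Effective arrival rate: λ_eff = λ/(1-p) = 5.8/(1-0.25) = 5.8/0.75 = 7.73333
ρ = λ_eff/μ = 7.73333/11.6 = 0.66667
L = ρ/(1-ρ) = 0.66667/(1-0.66667) = 2.0000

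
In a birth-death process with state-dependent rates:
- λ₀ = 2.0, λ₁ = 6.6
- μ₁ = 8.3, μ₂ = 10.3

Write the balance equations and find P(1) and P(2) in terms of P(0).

Balance equations:
State 0: λ₀P₀ = μ₁P₁ → P₁ = (λ₀/μ₁)P₀ = (2.0/8.3)P₀ = 0.2410P₀
State 1: P₂ = (λ₀λ₁)/(μ₁μ₂)P₀ = (2.0×6.6)/(8.3×10.3)P₀ = 0.1544P₀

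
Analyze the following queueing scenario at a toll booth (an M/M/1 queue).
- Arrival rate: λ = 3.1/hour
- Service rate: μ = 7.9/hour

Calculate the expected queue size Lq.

ρ = λ/μ = 3.1/7.9 = 0.3924
For M/M/1: Lq = λ²/(μ(μ-λ))
Lq = 9.61/(7.9 × 4.80)
Lq = 0.2534 vehicles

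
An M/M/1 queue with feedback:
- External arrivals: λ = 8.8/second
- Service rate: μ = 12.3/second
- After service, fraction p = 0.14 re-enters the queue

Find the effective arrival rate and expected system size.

Effective arrival rate: λ_eff = λ/(1-p) = 8.8/(1-0.14) = 8.8/0.86 = 10.23256
ρ = λ_eff/μ = 10.23256/12.3 = 0.831915
L = ρ/(1-ρ) = 0.831915/(1-0.831915) = 4.9494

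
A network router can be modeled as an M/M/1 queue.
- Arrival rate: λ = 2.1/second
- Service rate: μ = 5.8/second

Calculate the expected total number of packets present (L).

ρ = λ/μ = 2.1/5.8 = 0.3621
For M/M/1: L = λ/(μ-λ)
L = 2.1/(5.8-2.1) = 2.1/3.70
L = 0.5676 packets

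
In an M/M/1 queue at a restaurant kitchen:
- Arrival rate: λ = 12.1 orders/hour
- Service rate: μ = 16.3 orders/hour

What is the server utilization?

Server utilization: ρ = λ/μ
ρ = 12.1/16.3 = 0.7423
The server is busy 74.23% of the time.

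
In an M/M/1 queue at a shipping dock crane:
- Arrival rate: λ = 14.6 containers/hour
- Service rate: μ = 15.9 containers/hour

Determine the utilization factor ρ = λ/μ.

Server utilization: ρ = λ/μ
ρ = 14.6/15.9 = 0.9182
The server is busy 91.82% of the time.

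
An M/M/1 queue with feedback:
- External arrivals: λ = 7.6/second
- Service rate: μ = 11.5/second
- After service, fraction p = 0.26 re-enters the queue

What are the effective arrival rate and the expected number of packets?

Effective arrival rate: λ_eff = λ/(1-p) = 7.6/(1-0.26) = 7.6/0.74 = 10.2702703
ρ = λ_eff/μ = 10.2702703/11.5 = 0.89306698
L = ρ/(1-ρ) = 0.89306698/(1-0.89306698) = 8.3516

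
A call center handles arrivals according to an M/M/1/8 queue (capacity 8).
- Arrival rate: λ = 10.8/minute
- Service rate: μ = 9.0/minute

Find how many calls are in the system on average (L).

ρ = λ/μ = 10.8/9.0 = 1.2000
P₀ = (1-ρ)/(1-ρ^(K+1)) = (1-1.2000)/(1-1.2000^9) = -0.2000/-4.1598 = 0.04808
P_K = P₀×ρ^K = 0.04808 × 1.2000^8 = 0.04808 × 4.2998 = 0.2067
L = ρ[1 - (K+1)ρ^K + Kρ^(K+1)] / [(1-ρ)(1-ρ^(K+1))]
L = 1.2000 × (1 - 9×4.299817 + 8×5.159780) / ((1 - 1.2000) × (1 - 5.159780)) = 5.1636 calls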